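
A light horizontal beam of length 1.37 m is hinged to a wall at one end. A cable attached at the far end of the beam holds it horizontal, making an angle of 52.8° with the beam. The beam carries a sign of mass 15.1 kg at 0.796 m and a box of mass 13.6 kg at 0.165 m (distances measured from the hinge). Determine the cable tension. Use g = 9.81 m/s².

Taking torques about the hinge:
Sign: 15.1 × 9.81 = 148.1 N down at 0.796 m → arm 0.796 m, τ = 148.1 × 0.796 = 117.9 N·m clockwise.
Box: 13.6 × 9.81 = 133.4 N down at 0.165 m → arm 0.165 m, τ = 133.4 × 0.165 = 22.01 N·m clockwise.
Total clockwise load moment = 139.9 N·m.
The cable tension T acts at 1.37 m; only its component perpendicular to the beam, T sinθ, produces torque. sin 52.8° = 0.7965.
Στ = 0 ⇒ T × 1.37 × 0.7965 = 139.9 ⇒ T = 139.9 / 1.091 = 128 N.

T ≈ 128 N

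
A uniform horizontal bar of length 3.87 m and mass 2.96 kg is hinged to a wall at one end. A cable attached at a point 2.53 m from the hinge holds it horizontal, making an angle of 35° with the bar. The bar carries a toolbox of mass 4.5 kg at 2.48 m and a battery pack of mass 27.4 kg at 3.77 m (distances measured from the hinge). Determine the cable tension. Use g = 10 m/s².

Taking torques about the hinge:
Beam weight: 2.96 × 10 = 29.6 N down at 1.935 m → arm 1.935 m, τ = 29.6 × 1.935 = 57.28 N·m clockwise.
Toolbox: 4.5 × 10 = 45 N down at 2.48 m → arm 2.48 m, τ = 45 × 2.48 = 111.6 N·m clockwise.
Battery pack: 27.4 × 10 = 274 N down at 3.77 m → arm 3.77 m, τ = 274 × 3.77 = 1033 N·m clockwise.
Total clockwise load moment = 1202 N·m.
The cable tension T acts at 2.53 m; only its component perpendicular to the bar, T sinθ, produces torque. sin 35° = 0.5736.
Setting net torque to zero: T × 2.53 × 0.5736 = 1202 → T = 1202 / 1.451 = 828 N.

T ≈ 828 N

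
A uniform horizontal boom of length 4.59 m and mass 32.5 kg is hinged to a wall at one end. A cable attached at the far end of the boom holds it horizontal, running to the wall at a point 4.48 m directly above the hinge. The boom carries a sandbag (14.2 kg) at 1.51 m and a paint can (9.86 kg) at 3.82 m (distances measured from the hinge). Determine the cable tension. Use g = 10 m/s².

Sum moments about the hinge (the unknown hinge reaction has zero arm there).
Beam weight: 32.5 × 10 = 325 N down at 2.295 m → arm 2.295 m, τ = 325 × 2.295 = 745.9 N·m clockwise.
Sandbag: 14.2 × 10 = 142 N down at 1.51 m → arm 1.51 m, τ = 142 × 1.51 = 214.4 N·m clockwise.
Paint can: 9.86 × 10 = 98.6 N down at 3.82 m → arm 3.82 m, τ = 98.6 × 3.82 = 376.7 N·m clockwise.
Total clockwise load moment = 1337 N·m.
The cable tension T acts at 4.59 m; only its component perpendicular to the boom, T sinθ, produces torque. sinθ = h/√(h²+d²) = 4.48/√(4.48²+4.59²) = 0.6985.
Στ = 0 ⇒ T × 4.59 × 0.6985 = 1337 ⇒ T = 1337 / 3.206 = 417 N.

T ≈ 417 N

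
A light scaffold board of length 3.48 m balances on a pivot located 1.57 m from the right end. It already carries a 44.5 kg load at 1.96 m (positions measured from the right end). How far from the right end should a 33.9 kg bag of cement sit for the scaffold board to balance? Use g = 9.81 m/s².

x ≈ 1.06 m from the right end

Sum moments about the pivot (at 1.57 m from the right end) (the support reaction has zero arm there).
Load: 44.5 × 9.81 = 436.5 N down at 1.96 m → arm 0.39 m, τ = 436.5 × 0.39 = 170.2 N·m counterclockwise.
Net moment of existing loads = 170.2 N·m counterclockwise.
The bag of cement weighs 33.9 × 9.81 = 332.6 N and must supply an equal clockwise moment, so its lever arm about the pivot is 170.2 / 332.6 = 0.512 m.
That puts it at 1.57 − 0.512 = 1.06 m from the right end.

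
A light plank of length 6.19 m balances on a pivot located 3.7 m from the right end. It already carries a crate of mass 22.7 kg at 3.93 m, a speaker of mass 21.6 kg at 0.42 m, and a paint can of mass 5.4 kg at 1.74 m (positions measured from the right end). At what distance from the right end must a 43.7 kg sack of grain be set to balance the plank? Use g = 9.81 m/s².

Take moments about the pivot (at 3.7 m from the right end).
Crate: 22.7 × 9.81 = 222.7 N down at 3.93 m → arm 0.23 m, τ = 222.7 × 0.23 = 51.22 N·m counterclockwise.
Speaker: 21.6 × 9.81 = 211.9 N down at 0.42 m → arm 3.28 m, τ = 211.9 × 3.28 = 695 N·m clockwise.
Paint can: 5.4 × 9.81 = 52.97 N down at 1.74 m → arm 1.96 m, τ = 52.97 × 1.96 = 103.8 N·m clockwise.
Net moment of existing loads = 747.6 N·m clockwise.
The sack of grain weighs 43.7 × 9.81 = 428.7 N and must supply an equal counterclockwise moment, so its lever arm about the pivot is 747.6 / 428.7 = 1.74 m.
That puts it at 3.7 + 1.74 = 5.44 m from the right end.

x ≈ 5.44 m from the right end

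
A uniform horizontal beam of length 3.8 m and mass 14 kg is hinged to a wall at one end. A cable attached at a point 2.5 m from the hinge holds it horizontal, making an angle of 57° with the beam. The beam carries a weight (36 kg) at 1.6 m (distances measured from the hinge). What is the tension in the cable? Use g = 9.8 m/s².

T ≈ 394 N

Sum moments about the hinge (the unknown hinge reaction has zero arm there).
Beam weight: 14 × 9.8 = 137.2 N down at 1.9 m → arm 1.9 m, τ = 137.2 × 1.9 = 260.7 N·m clockwise.
Weight: 36 × 9.8 = 352.8 N down at 1.6 m → arm 1.6 m, τ = 352.8 × 1.6 = 564.5 N·m clockwise.
Total clockwise load moment = 825.2 N·m.
The cable tension T acts at 2.5 m; only its component perpendicular to the beam, T sinθ, produces torque. sin 57° = 0.8387.
Στ = 0 ⇒ T × 2.5 × 0.8387 = 825.2 ⇒ T = 825.2 / 2.097 = 394 N.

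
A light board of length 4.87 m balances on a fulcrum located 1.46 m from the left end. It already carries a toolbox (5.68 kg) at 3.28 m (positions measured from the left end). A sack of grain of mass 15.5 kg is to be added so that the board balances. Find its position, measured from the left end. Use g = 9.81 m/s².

x ≈ 0.793 m from the left end

About the fulcrum (at 1.46 m from the left end):
Toolbox: 5.68 × 9.81 = 55.72 N down at 3.28 m → arm 1.82 m, τ = 55.72 × 1.82 = 101.4 N·m clockwise.
Net moment of existing loads = 101.4 N·m clockwise.
The sack of grain weighs 15.5 × 9.81 = 152.1 N and must supply an equal counterclockwise moment, so its lever arm about the fulcrum is 101.4 / 152.1 = 0.667 m.
That puts it at 1.46 − 0.667 = 0.793 m from the left end.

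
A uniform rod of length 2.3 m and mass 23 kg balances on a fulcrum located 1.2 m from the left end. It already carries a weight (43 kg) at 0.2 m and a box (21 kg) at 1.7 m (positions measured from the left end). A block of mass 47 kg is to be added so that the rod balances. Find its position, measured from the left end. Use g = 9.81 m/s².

x ≈ 1.92 m from the left end

Taking torques about the fulcrum (at 1.2 m from the left end):
Beam weight: 23 × 9.81 = 225.6 N down at 1.15 m → arm 0.05 m, τ = 225.6 × 0.05 = 11.28 N·m counterclockwise.
Weight: 43 × 9.81 = 421.8 N down at 0.2 m → arm 1 m, τ = 421.8 × 1 = 421.8 N·m counterclockwise.
Box: 21 × 9.81 = 206 N down at 1.7 m → arm 0.5 m, τ = 206 × 0.5 = 103 N·m clockwise.
Net moment of existing loads = 330.1 N·m counterclockwise.
The block weighs 47 × 9.81 = 461.1 N and must supply an equal clockwise moment, so its lever arm about the fulcrum is 330.1 / 461.1 = 0.716 m.
That puts it at 1.2 + 0.716 = 1.92 m from the left end.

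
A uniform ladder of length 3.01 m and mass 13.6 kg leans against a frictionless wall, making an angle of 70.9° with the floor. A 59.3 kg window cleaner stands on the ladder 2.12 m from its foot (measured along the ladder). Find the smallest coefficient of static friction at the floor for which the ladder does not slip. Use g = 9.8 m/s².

μ_min ≈ 0.231

About the foot of the ladder:
Ladder weight 13.6×9.8 = 133.3 N acts at 1.505 m along the ladder; its horizontal arm is 1.505·cos70.9° = 0.4925 m → τ = 65.65 N·m clockwise.
Window cleaner: 59.3×9.8 = 581.1 N at 2.12 m → arm 0.6937 m → τ = 403.1 N·m clockwise.
Wall normal N acts horizontally at the top; its moment arm is the height L sinθ = 3.01·sin70.9° = 2.844 m, counterclockwise.
Στ = 0 ⇒ N × 2.844 = 468.8 ⇒ N = 164.8 N.
ΣFx = 0 ⇒ f = N_wall = 164.8 N. ΣFy = 0 ⇒ N_floor = 714.4 N.
μ_min = f / N_floor = 164.8 / 714.4 = 0.231.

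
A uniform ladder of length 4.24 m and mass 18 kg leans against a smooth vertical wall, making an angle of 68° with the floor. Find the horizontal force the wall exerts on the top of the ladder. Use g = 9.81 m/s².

N_wall ≈ 35.7 N

About the foot of the ladder:
Ladder weight 18×9.81 = 176.6 N acts at 2.12 m along the ladder; its horizontal arm is 2.12·cos68° = 0.7942 m → τ = 140.3 N·m clockwise.
Wall normal N acts horizontally at the top; its moment arm is the height L sinθ = 4.24·sin68° = 3.931 m, counterclockwise.
For rotational equilibrium, N × 3.931 = 140.3, so N = 35.7 N.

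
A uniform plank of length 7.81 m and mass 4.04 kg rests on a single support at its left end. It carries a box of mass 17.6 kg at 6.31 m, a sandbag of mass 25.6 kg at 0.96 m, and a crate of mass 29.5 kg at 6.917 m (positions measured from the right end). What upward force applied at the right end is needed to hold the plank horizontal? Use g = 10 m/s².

Taking torques about the left end:
Beam weight: 4.04 × 10 = 40.4 N down at 3.905 m → arm 3.905 m, τ = 40.4 × 3.905 = 157.8 N·m clockwise.
Box: 17.6 × 10 = 176 N down at 6.31 m → arm 1.5 m, τ = 176 × 1.5 = 264 N·m clockwise.
Sandbag: 25.6 × 10 = 256 N down at 0.96 m → arm 6.85 m, τ = 256 × 6.85 = 1754 N·m clockwise.
Crate: 29.5 × 10 = 295 N down at 6.917 m → arm 0.893 m, τ = 295 × 0.893 = 263.4 N·m clockwise.
Net moment of the loads = 2439 N·m clockwise.
The upward force F acts at the right end, arm 7.81 m, giving F × 7.81 counterclockwise.
For rotational equilibrium, F × 7.81 = 2439, so F = 2439 / 7.81 = 312 N.

F ≈ 312 N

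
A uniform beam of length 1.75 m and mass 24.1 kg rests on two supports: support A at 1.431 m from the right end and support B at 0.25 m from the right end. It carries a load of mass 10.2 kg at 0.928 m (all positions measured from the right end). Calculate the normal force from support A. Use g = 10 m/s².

R_A ≈ 186 N

Sum moments about support B (its reaction then has zero moment arm).
Beam weight: 24.1 × 10 = 241 N down at 0.875 m → arm 0.625 m, τ = 241 × 0.625 = 150.6 N·m counterclockwise.
Load: 10.2 × 10 = 102 N down at 0.928 m → arm 0.678 m, τ = 102 × 0.678 = 69.16 N·m counterclockwise.
Net load moment about support B = 219.8 N·m counterclockwise.
Reaction R at support A is upward at 1.431 m, arm 1.181 m → moment R × 1.181 clockwise.
Balancing moments: R × 1.181 = 219.8, giving R = 186 N.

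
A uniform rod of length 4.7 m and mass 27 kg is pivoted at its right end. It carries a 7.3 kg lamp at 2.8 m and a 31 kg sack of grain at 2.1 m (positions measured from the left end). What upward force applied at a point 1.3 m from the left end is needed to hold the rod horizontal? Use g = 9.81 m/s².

F ≈ 456 N

Sum moments about the right end (the unknown pivot reaction has zero arm there).
Beam weight: 27 × 9.81 = 264.9 N down at 2.35 m → arm 2.35 m, τ = 264.9 × 2.35 = 622.5 N·m counterclockwise.
Lamp: 7.3 × 9.81 = 71.61 N down at 2.8 m → arm 1.9 m, τ = 71.61 × 1.9 = 136.1 N·m counterclockwise.
Sack of grain: 31 × 9.81 = 304.1 N down at 2.1 m → arm 2.6 m, τ = 304.1 × 2.6 = 790.7 N·m counterclockwise.
Net moment of the loads = 1549 N·m counterclockwise.
The upward force F acts at a point 1.3 m from the left end, arm 3.4 m, giving F × 3.4 clockwise.
For rotational equilibrium, F × 3.4 = 1549, so F = 1549 / 3.4 = 456 N.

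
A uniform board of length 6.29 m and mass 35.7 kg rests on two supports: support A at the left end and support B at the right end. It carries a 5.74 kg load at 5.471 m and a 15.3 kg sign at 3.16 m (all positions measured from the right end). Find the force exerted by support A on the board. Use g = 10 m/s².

Take moments about support B.
Beam weight: 35.7 × 10 = 357 N down at 3.145 m → arm 3.145 m, τ = 357 × 3.145 = 1123 N·m counterclockwise.
Load: 5.74 × 10 = 57.4 N down at 5.471 m → arm 5.471 m, τ = 57.4 × 5.471 = 314 N·m counterclockwise.
Sign: 15.3 × 10 = 153 N down at 3.16 m → arm 3.16 m, τ = 153 × 3.16 = 483.5 N·m counterclockwise.
Net load moment about support B = 1920 N·m counterclockwise.
Reaction R at support A is upward at 6.29 m, arm 6.29 m → moment R × 6.29 clockwise.
Στ = 0 ⇒ R × 6.29 = 1920 ⇒ R = 305 N.

R_A ≈ 305 N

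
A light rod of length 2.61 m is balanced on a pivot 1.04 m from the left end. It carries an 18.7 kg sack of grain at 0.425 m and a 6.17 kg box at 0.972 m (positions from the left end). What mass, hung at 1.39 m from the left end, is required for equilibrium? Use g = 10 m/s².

About the pivot (at 1.04 m from the left end):
Sack of grain: 18.7 × 10 = 187 N down at 0.425 m → arm 0.615 m, τ = 187 × 0.615 = 115 N·m counterclockwise.
Box: 6.17 × 10 = 61.7 N down at 0.972 m → arm 0.068 m, τ = 61.7 × 0.068 = 4.196 N·m counterclockwise.
Net moment of known loads = 119.2 N·m counterclockwise.
An unknown mass m at 1.39 m has arm 0.35 m; its moment is m·g·0.35 clockwise.
Στ = 0 ⇒ m × 10 × 0.35 = 119.2 ⇒ m = 119.2 / (10 × 0.35) = 34.1 kg.

m ≈ 34.1 kg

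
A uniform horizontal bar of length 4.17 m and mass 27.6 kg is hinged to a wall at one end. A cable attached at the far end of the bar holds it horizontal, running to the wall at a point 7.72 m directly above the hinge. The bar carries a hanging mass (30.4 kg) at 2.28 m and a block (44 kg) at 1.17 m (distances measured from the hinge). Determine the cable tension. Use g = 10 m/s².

T ≈ 486 N

Taking torques about the hinge:
Beam weight: 27.6 × 10 = 276 N down at 2.085 m → arm 2.085 m, τ = 276 × 2.085 = 575.5 N·m clockwise.
Hanging mass: 30.4 × 10 = 304 N down at 2.28 m → arm 2.28 m, τ = 304 × 2.28 = 693.1 N·m clockwise.
Block: 44 × 10 = 440 N down at 1.17 m → arm 1.17 m, τ = 440 × 1.17 = 514.8 N·m clockwise.
Total clockwise load moment = 1783 N·m.
The cable tension T acts at 4.17 m; only its component perpendicular to the bar, T sinθ, produces torque. sinθ = h/√(h²+d²) = 7.72/√(7.72²+4.17²) = 0.8798.
Balancing moments: T × 4.17 × 0.8798 = 1783, giving T = 1783 / 3.669 = 486 N.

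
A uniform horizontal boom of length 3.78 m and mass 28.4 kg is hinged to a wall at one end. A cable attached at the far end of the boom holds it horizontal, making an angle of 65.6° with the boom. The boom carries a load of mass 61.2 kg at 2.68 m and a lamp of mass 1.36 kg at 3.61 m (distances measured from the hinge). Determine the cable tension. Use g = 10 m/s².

T ≈ 647 N

Choose the hinge as the axis so the unknown hinge reaction has zero arm there.
Beam weight: 28.4 × 10 = 284 N down at 1.89 m → arm 1.89 m, τ = 284 × 1.89 = 536.8 N·m clockwise.
Load: 61.2 × 10 = 612 N down at 2.68 m → arm 2.68 m, τ = 612 × 2.68 = 1640 N·m clockwise.
Lamp: 1.36 × 10 = 13.6 N down at 3.61 m → arm 3.61 m, τ = 13.6 × 3.61 = 49.1 N·m clockwise.
Total clockwise load moment = 2226 N·m.
The cable tension T acts at 3.78 m; only its component perpendicular to the boom, T sinθ, produces torque. sin 65.6° = 0.9107.
For rotational equilibrium, T × 3.78 × 0.9107 = 2226, so T = 2226 / 3.442 = 647 N.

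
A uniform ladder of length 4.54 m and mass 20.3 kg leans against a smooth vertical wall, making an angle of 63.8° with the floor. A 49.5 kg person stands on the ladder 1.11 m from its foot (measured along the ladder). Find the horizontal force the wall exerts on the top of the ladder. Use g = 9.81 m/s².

About the foot of the ladder:
Ladder weight 20.3×9.81 = 199.1 N acts at 2.27 m along the ladder; its horizontal arm is 2.27·cos63.8° = 1.002 m → τ = 199.5 N·m clockwise.
Person: 49.5×9.81 = 485.6 N at 1.11 m → arm 0.4901 m → τ = 238 N·m clockwise.
Wall normal N acts horizontally at the top; its moment arm is the height L sinθ = 4.54·sin63.8° = 4.074 m, counterclockwise.
Setting net torque to zero: N × 4.074 = 437.5 → N = 107 N.

N_wall ≈ 107 N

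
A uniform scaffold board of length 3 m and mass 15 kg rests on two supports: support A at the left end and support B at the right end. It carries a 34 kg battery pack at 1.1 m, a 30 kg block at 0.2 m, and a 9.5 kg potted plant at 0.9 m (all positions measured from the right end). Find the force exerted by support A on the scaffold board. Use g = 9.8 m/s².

R_A ≈ 243 N

Sum moments about support B (its reaction then has zero moment arm).
Beam weight: 15 × 9.8 = 147 N down at 1.5 m → arm 1.5 m, τ = 147 × 1.5 = 220.5 N·m counterclockwise.
Battery pack: 34 × 9.8 = 333.2 N down at 1.1 m → arm 1.1 m, τ = 333.2 × 1.1 = 366.5 N·m counterclockwise.
Block: 30 × 9.8 = 294 N down at 0.2 m → arm 0.2 m, τ = 294 × 0.2 = 58.8 N·m counterclockwise.
Potted plant: 9.5 × 9.8 = 93.1 N down at 0.9 m → arm 0.9 m, τ = 93.1 × 0.9 = 83.79 N·m counterclockwise.
Net load moment about support B = 729.6 N·m counterclockwise.
Reaction R at support A is upward at 3 m, arm 3 m → moment R × 3 clockwise.
For rotational equilibrium, R × 3 = 729.6, so R = 243 N.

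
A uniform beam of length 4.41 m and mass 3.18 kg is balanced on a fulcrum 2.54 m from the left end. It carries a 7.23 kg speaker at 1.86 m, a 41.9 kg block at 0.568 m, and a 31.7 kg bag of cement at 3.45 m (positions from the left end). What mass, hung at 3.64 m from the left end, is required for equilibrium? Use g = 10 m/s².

Take moments about the fulcrum (at 2.54 m from the left end).
Beam weight: 3.18 × 10 = 31.8 N down at 2.205 m → arm 0.335 m, τ = 31.8 × 0.335 = 10.65 N·m counterclockwise.
Speaker: 7.23 × 10 = 72.3 N down at 1.86 m → arm 0.68 m, τ = 72.3 × 0.68 = 49.16 N·m counterclockwise.
Block: 41.9 × 10 = 419 N down at 0.568 m → arm 1.972 m, τ = 419 × 1.972 = 826.3 N·m counterclockwise.
Bag of cement: 31.7 × 10 = 317 N down at 3.45 m → arm 0.91 m, τ = 317 × 0.91 = 288.5 N·m clockwise.
Net moment of known loads = 597.6 N·m counterclockwise.
An unknown mass m at 3.64 m has arm 1.1 m; its moment is m·g·1.1 clockwise.
Setting net torque to zero: m × 10 × 1.1 = 597.6 → m = 597.6 / (10 × 1.1) = 54.3 kg.

m ≈ 54.3 kg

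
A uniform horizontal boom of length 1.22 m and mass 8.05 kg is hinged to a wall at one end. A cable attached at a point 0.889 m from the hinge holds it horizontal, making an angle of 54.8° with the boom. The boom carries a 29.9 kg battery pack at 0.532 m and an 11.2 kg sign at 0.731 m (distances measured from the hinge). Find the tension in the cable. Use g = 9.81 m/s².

Sum moments about the hinge (the unknown hinge reaction has zero arm there).
Beam weight: 8.05 × 9.81 = 78.97 N down at 0.61 m → arm 0.61 m, τ = 78.97 × 0.61 = 48.17 N·m clockwise.
Battery pack: 29.9 × 9.81 = 293.3 N down at 0.532 m → arm 0.532 m, τ = 293.3 × 0.532 = 156 N·m clockwise.
Sign: 11.2 × 9.81 = 109.9 N down at 0.731 m → arm 0.731 m, τ = 109.9 × 0.731 = 80.34 N·m clockwise.
Total clockwise load moment = 284.5 N·m.
The cable tension T acts at 0.889 m; only its component perpendicular to the boom, T sinθ, produces torque. sin 54.8° = 0.8171.
For rotational equilibrium, T × 0.889 × 0.8171 = 284.5, so T = 284.5 / 0.7264 = 392 N.

T ≈ 392 N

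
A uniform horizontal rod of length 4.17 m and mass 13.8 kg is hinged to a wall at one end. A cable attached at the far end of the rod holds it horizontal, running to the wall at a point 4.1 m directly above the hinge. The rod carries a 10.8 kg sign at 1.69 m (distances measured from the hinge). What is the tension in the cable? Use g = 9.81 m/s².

Choose the hinge as the axis so the unknown hinge reaction has zero arm there.
Beam weight: 13.8 × 9.81 = 135.4 N down at 2.085 m → arm 2.085 m, τ = 135.4 × 2.085 = 282.3 N·m clockwise.
Sign: 10.8 × 9.81 = 105.9 N down at 1.69 m → arm 1.69 m, τ = 105.9 × 1.69 = 179 N·m clockwise.
Total clockwise load moment = 461.3 N·m.
The cable tension T acts at 4.17 m; only its component perpendicular to the rod, T sinθ, produces torque. sinθ = h/√(h²+d²) = 4.1/√(4.1²+4.17²) = 0.7011.
Setting net torque to zero: T × 4.17 × 0.7011 = 461.3 → T = 461.3 / 2.924 = 158 N.

T ≈ 158 N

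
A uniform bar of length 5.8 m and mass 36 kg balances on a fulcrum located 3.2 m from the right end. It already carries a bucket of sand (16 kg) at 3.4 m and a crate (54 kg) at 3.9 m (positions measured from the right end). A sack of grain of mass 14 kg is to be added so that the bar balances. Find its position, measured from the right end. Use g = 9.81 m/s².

Choose the fulcrum (at 3.2 m from the right end) as the axis so the support reaction has zero arm there.
Beam weight: 36 × 9.81 = 353.2 N down at 2.9 m → arm 0.3 m, τ = 353.2 × 0.3 = 106 N·m clockwise.
Bucket of sand: 16 × 9.81 = 157 N down at 3.4 m → arm 0.2 m, τ = 157 × 0.2 = 31.4 N·m counterclockwise.
Crate: 54 × 9.81 = 529.7 N down at 3.9 m → arm 0.7 m, τ = 529.7 × 0.7 = 370.8 N·m counterclockwise.
Net moment of existing loads = 296.2 N·m counterclockwise.
The sack of grain weighs 14 × 9.81 = 137.3 N and must supply an equal clockwise moment, so its lever arm about the fulcrum is 296.2 / 137.3 = 2.16 m.
That puts it at 3.2 − 2.16 = 1.04 m from the right end.

x ≈ 1.04 m from the right end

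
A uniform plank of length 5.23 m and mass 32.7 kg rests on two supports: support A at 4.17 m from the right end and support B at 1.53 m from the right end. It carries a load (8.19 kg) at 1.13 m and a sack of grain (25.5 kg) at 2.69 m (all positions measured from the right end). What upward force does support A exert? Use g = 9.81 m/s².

R_A ≈ 230 N

Take moments about support B.
Beam weight: 32.7 × 9.81 = 320.8 N down at 2.615 m → arm 1.085 m, τ = 320.8 × 1.085 = 348.1 N·m counterclockwise.
Load: 8.19 × 9.81 = 80.34 N down at 1.13 m → arm 0.4 m, τ = 80.34 × 0.4 = 32.14 N·m clockwise.
Sack of grain: 25.5 × 9.81 = 250.2 N down at 2.69 m → arm 1.16 m, τ = 250.2 × 1.16 = 290.2 N·m counterclockwise.
Net load moment about support B = 606.2 N·m counterclockwise.
Reaction R at support A is upward at 4.17 m, arm 2.64 m → moment R × 2.64 clockwise.
Balancing moments: R × 2.64 = 606.2, giving R = 230 N.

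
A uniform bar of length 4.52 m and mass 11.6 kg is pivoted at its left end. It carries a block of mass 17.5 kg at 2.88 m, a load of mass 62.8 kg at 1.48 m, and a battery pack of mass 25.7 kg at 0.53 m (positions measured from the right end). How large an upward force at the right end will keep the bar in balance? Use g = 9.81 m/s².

F ≈ 756 N

About the left end:
Beam weight: 11.6 × 9.81 = 113.8 N down at 2.26 m → arm 2.26 m, τ = 113.8 × 2.26 = 257.2 N·m clockwise.
Block: 17.5 × 9.81 = 171.7 N down at 2.88 m → arm 1.64 m, τ = 171.7 × 1.64 = 281.6 N·m clockwise.
Load: 62.8 × 9.81 = 616.1 N down at 1.48 m → arm 3.04 m, τ = 616.1 × 3.04 = 1873 N·m clockwise.
Battery pack: 25.7 × 9.81 = 252.1 N down at 0.53 m → arm 3.99 m, τ = 252.1 × 3.99 = 1006 N·m clockwise.
Net moment of the loads = 3418 N·m clockwise.
The upward force F acts at the right end, arm 4.52 m, giving F × 4.52 counterclockwise.
For rotational equilibrium, F × 4.52 = 3418, so F = 3418 / 4.52 = 756 N.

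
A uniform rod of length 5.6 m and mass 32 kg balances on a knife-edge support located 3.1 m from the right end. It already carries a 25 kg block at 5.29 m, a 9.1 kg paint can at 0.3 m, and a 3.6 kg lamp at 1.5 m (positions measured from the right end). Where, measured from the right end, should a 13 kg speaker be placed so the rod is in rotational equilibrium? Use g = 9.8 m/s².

x ≈ 2.03 m from the right end

Taking torques about the knife-edge support (at 3.1 m from the right end):
Beam weight: 32 × 9.8 = 313.6 N down at 2.8 m → arm 0.3 m, τ = 313.6 × 0.3 = 94.08 N·m clockwise.
Block: 25 × 9.8 = 245 N down at 5.29 m → arm 2.19 m, τ = 245 × 2.19 = 536.5 N·m counterclockwise.
Paint can: 9.1 × 9.8 = 89.18 N down at 0.3 m → arm 2.8 m, τ = 89.18 × 2.8 = 249.7 N·m clockwise.
Lamp: 3.6 × 9.8 = 35.28 N down at 1.5 m → arm 1.6 m, τ = 35.28 × 1.6 = 56.45 N·m clockwise.
Net moment of existing loads = 136.3 N·m counterclockwise.
The speaker weighs 13 × 9.8 = 127.4 N and must supply an equal clockwise moment, so its lever arm about the knife-edge support is 136.3 / 127.4 = 1.07 m.
That puts it at 3.1 − 1.07 = 2.03 m from the right end.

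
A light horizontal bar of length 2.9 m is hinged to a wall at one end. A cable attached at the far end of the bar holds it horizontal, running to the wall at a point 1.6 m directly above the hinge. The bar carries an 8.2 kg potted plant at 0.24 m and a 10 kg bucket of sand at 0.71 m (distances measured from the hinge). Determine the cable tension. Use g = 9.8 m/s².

T ≈ 63.4 N

Sum moments about the hinge (the unknown hinge reaction has zero arm there).
Potted plant: 8.2 × 9.8 = 80.36 N down at 0.24 m → arm 0.24 m, τ = 80.36 × 0.24 = 19.29 N·m clockwise.
Bucket of sand: 10 × 9.8 = 98 N down at 0.71 m → arm 0.71 m, τ = 98 × 0.71 = 69.58 N·m clockwise.
Total clockwise load moment = 88.87 N·m.
The cable tension T acts at 2.9 m; only its component perpendicular to the bar, T sinθ, produces torque. sinθ = h/√(h²+d²) = 1.6/√(1.6²+2.9²) = 0.4831.
For rotational equilibrium, T × 2.9 × 0.4831 = 88.87, so T = 88.87 / 1.401 = 63.4 N.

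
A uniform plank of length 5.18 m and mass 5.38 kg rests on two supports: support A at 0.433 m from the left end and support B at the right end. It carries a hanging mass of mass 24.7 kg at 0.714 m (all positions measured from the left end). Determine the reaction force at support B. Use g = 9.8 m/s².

R_B ≈ 38.3 N

Taking torques about support A:
Beam weight: 5.38 × 9.8 = 52.72 N down at 2.59 m → arm 2.157 m, τ = 52.72 × 2.157 = 113.7 N·m clockwise.
Hanging mass: 24.7 × 9.8 = 242.1 N down at 0.714 m → arm 0.281 m, τ = 242.1 × 0.281 = 68.03 N·m clockwise.
Net load moment about support A = 181.7 N·m clockwise.
Reaction R at support B is upward at 5.18 m, arm 4.747 m → moment R × 4.747 counterclockwise.
Setting net torque to zero: R × 4.747 = 181.7 → R = 38.3 N.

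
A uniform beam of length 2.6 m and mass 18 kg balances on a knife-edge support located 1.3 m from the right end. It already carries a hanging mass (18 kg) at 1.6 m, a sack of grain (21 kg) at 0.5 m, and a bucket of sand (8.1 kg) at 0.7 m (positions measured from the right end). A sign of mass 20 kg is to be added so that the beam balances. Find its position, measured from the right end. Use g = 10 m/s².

Taking torques about the knife-edge support (at 1.3 m from the right end):
Beam weight: acts at the knife-edge support, moment arm 0 → no torque.
Hanging mass: 18 × 10 = 180 N down at 1.6 m → arm 0.3 m, τ = 180 × 0.3 = 54 N·m counterclockwise.
Sack of grain: 21 × 10 = 210 N down at 0.5 m → arm 0.8 m, τ = 210 × 0.8 = 168 N·m clockwise.
Bucket of sand: 8.1 × 10 = 81 N down at 0.7 m → arm 0.6 m, τ = 81 × 0.6 = 48.6 N·m clockwise.
Net moment of existing loads = 162.6 N·m clockwise.
The sign weighs 20 × 10 = 200 N and must supply an equal counterclockwise moment, so its lever arm about the knife-edge support is 162.6 / 200 = 0.813 m.
That puts it at 1.3 + 0.813 = 2.11 m from the right end.

x ≈ 2.11 m from the right end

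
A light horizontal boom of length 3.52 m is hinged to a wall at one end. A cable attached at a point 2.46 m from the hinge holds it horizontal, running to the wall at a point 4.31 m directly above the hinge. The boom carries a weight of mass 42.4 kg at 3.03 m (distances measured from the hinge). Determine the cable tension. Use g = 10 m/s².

T ≈ 601 N

Choose the hinge as the axis so the unknown hinge reaction has zero arm there.
Weight: 42.4 × 10 = 424 N down at 3.03 m → arm 3.03 m, τ = 424 × 3.03 = 1285 N·m clockwise.
Total clockwise load moment = 1285 N·m.
The cable tension T acts at 2.46 m; only its component perpendicular to the boom, T sinθ, produces torque. sinθ = h/√(h²+d²) = 4.31/√(4.31²+2.46²) = 0.8685.
Setting net torque to zero: T × 2.46 × 0.8685 = 1285 → T = 1285 / 2.137 = 601 N.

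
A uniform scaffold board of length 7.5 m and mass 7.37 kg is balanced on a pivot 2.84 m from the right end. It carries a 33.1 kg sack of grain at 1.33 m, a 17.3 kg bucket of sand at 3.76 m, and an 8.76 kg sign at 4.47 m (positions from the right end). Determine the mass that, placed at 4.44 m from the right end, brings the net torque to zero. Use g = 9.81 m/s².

About the pivot (at 2.84 m from the right end):
Beam weight: 7.37 × 9.81 = 72.3 N down at 3.75 m → arm 0.91 m, τ = 72.3 × 0.91 = 65.79 N·m counterclockwise.
Sack of grain: 33.1 × 9.81 = 324.7 N down at 1.33 m → arm 1.51 m, τ = 324.7 × 1.51 = 490.3 N·m clockwise.
Bucket of sand: 17.3 × 9.81 = 169.7 N down at 3.76 m → arm 0.92 m, τ = 169.7 × 0.92 = 156.1 N·m counterclockwise.
Sign: 8.76 × 9.81 = 85.94 N down at 4.47 m → arm 1.63 m, τ = 85.94 × 1.63 = 140.1 N·m counterclockwise.
Net moment of known loads = 128.3 N·m clockwise.
An unknown mass m at 4.44 m has arm 1.6 m; its moment is m·g·1.6 counterclockwise.
Στ = 0 ⇒ m × 9.81 × 1.6 = 128.3 ⇒ m = 128.3 / (9.81 × 1.6) = 8.17 kg.

m ≈ 8.17 kg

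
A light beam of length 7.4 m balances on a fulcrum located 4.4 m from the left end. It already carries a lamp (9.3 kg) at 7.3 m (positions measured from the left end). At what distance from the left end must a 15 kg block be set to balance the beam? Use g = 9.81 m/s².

Choose the fulcrum (at 4.4 m from the left end) as the axis so the support reaction has zero arm there.
Lamp: 9.3 × 9.81 = 91.23 N down at 7.3 m → arm 2.9 m, τ = 91.23 × 2.9 = 264.6 N·m clockwise.
Net moment of existing loads = 264.6 N·m clockwise.
The block weighs 15 × 9.81 = 147.2 N and must supply an equal counterclockwise moment, so its lever arm about the fulcrum is 264.6 / 147.2 = 1.8 m.
That puts it at 4.4 − 1.8 = 2.6 m from the left end.

x ≈ 2.6 m from the left end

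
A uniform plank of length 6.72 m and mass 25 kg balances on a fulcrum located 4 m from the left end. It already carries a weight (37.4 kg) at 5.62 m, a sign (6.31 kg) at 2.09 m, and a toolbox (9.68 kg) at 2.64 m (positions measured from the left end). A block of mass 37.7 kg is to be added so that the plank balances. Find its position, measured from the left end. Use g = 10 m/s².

Sum moments about the fulcrum (at 4 m from the left end) (the support reaction has zero arm there).
Beam weight: 25 × 10 = 250 N down at 3.36 m → arm 0.64 m, τ = 250 × 0.64 = 160 N·m counterclockwise.
Weight: 37.4 × 10 = 374 N down at 5.62 m → arm 1.62 m, τ = 374 × 1.62 = 605.9 N·m clockwise.
Sign: 6.31 × 10 = 63.1 N down at 2.09 m → arm 1.91 m, τ = 63.1 × 1.91 = 120.5 N·m counterclockwise.
Toolbox: 9.68 × 10 = 96.8 N down at 2.64 m → arm 1.36 m, τ = 96.8 × 1.36 = 131.6 N·m counterclockwise.
Net moment of existing loads = 193.8 N·m clockwise.
The block weighs 37.7 × 10 = 377 N and must supply an equal counterclockwise moment, so its lever arm about the fulcrum is 193.8 / 377 = 0.514 m.
That puts it at 4 − 0.514 = 3.49 m from the left end.

x ≈ 3.49 m from the left end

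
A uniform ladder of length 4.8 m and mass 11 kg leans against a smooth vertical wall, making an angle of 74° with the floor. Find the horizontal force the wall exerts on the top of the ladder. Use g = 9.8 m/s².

N_wall ≈ 15.5 N

Sum moments about the foot of the ladder (the floor normal and friction both act there and drop out).
Ladder weight 11×9.8 = 107.8 N acts at 2.4 m along the ladder; its horizontal arm is 2.4·cos74° = 0.6615 m → τ = 71.31 N·m clockwise.
Wall normal N acts horizontally at the top; its moment arm is the height L sinθ = 4.8·sin74° = 4.614 m, counterclockwise.
Στ = 0 ⇒ N × 4.614 = 71.31 ⇒ N = 15.5 N.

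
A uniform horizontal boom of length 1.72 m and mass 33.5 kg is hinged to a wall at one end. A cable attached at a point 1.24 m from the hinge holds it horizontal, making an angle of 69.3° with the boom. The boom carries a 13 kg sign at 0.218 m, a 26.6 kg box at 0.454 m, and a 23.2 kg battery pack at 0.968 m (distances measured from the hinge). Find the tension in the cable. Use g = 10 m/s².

T ≈ 571 N

Take moments about the hinge.
Beam weight: 33.5 × 10 = 335 N down at 0.86 m → arm 0.86 m, τ = 335 × 0.86 = 288.1 N·m clockwise.
Sign: 13 × 10 = 130 N down at 0.218 m → arm 0.218 m, τ = 130 × 0.218 = 28.34 N·m clockwise.
Box: 26.6 × 10 = 266 N down at 0.454 m → arm 0.454 m, τ = 266 × 0.454 = 120.8 N·m clockwise.
Battery pack: 23.2 × 10 = 232 N down at 0.968 m → arm 0.968 m, τ = 232 × 0.968 = 224.6 N·m clockwise.
Total clockwise load moment = 661.8 N·m.
The cable tension T acts at 1.24 m; only its component perpendicular to the boom, T sinθ, produces torque. sin 69.3° = 0.9354.
Balancing moments: T × 1.24 × 0.9354 = 661.8, giving T = 661.8 / 1.16 = 571 N.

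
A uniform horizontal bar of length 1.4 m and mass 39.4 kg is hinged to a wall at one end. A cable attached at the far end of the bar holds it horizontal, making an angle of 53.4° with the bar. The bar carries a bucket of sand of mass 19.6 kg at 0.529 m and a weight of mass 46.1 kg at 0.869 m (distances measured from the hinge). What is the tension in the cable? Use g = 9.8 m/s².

T ≈ 680 N

Taking torques about the hinge:
Beam weight: 39.4 × 9.8 = 386.1 N down at 0.7 m → arm 0.7 m, τ = 386.1 × 0.7 = 270.3 N·m clockwise.
Bucket of sand: 19.6 × 9.8 = 192.1 N down at 0.529 m → arm 0.529 m, τ = 192.1 × 0.529 = 101.6 N·m clockwise.
Weight: 46.1 × 9.8 = 451.8 N down at 0.869 m → arm 0.869 m, τ = 451.8 × 0.869 = 392.6 N·m clockwise.
Total clockwise load moment = 764.5 N·m.
The cable tension T acts at 1.4 m; only its component perpendicular to the bar, T sinθ, produces torque. sin 53.4° = 0.8028.
Στ = 0 ⇒ T × 1.4 × 0.8028 = 764.5 ⇒ T = 764.5 / 1.124 = 680 N.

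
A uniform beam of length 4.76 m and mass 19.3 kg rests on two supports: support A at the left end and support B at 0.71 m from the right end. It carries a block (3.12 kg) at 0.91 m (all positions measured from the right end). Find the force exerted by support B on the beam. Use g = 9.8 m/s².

R_B ≈ 140 N

Sum moments about support A (its reaction then has zero moment arm).
Beam weight: 19.3 × 9.8 = 189.1 N down at 2.38 m → arm 2.38 m, τ = 189.1 × 2.38 = 450.1 N·m clockwise.
Block: 3.12 × 9.8 = 30.58 N down at 0.91 m → arm 3.85 m, τ = 30.58 × 3.85 = 117.7 N·m clockwise.
Net load moment about support A = 567.8 N·m clockwise.
Reaction R at support B is upward at 0.71 m, arm 4.05 m → moment R × 4.05 counterclockwise.
Setting net torque to zero: R × 4.05 = 567.8 → R = 140 N.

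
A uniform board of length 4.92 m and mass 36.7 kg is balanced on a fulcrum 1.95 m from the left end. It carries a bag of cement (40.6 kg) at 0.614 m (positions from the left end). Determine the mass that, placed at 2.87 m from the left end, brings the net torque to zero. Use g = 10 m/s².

About the fulcrum (at 1.95 m from the left end):
Beam weight: 36.7 × 10 = 367 N down at 2.46 m → arm 0.51 m, τ = 367 × 0.51 = 187.2 N·m clockwise.
Bag of cement: 40.6 × 10 = 406 N down at 0.614 m → arm 1.336 m, τ = 406 × 1.336 = 542.4 N·m counterclockwise.
Net moment of known loads = 355.2 N·m counterclockwise.
An unknown mass m at 2.87 m has arm 0.92 m; its moment is m·g·0.92 clockwise.
Στ = 0 ⇒ m × 10 × 0.92 = 355.2 ⇒ m = 355.2 / (10 × 0.92) = 38.6 kg.

m ≈ 38.6 kg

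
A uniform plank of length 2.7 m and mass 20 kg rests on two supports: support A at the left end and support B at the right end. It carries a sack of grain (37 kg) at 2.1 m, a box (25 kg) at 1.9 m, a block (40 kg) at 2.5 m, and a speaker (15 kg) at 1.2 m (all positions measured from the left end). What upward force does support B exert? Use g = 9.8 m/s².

R_B ≈ 981 N

Sum moments about support A (its reaction then has zero moment arm).
Beam weight: 20 × 9.8 = 196 N down at 1.35 m → arm 1.35 m, τ = 196 × 1.35 = 264.6 N·m clockwise.
Sack of grain: 37 × 9.8 = 362.6 N down at 2.1 m → arm 2.1 m, τ = 362.6 × 2.1 = 761.5 N·m clockwise.
Box: 25 × 9.8 = 245 N down at 1.9 m → arm 1.9 m, τ = 245 × 1.9 = 465.5 N·m clockwise.
Block: 40 × 9.8 = 392 N down at 2.5 m → arm 2.5 m, τ = 392 × 2.5 = 980 N·m clockwise.
Speaker: 15 × 9.8 = 147 N down at 1.2 m → arm 1.2 m, τ = 147 × 1.2 = 176.4 N·m clockwise.
Net load moment about support A = 2648 N·m clockwise.
Reaction R at support B is upward at 2.7 m, arm 2.7 m → moment R × 2.7 counterclockwise.
For rotational equilibrium, R × 2.7 = 2648, so R = 981 N.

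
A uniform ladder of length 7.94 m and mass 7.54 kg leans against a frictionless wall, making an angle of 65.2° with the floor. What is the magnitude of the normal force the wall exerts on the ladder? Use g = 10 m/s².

About the foot of the ladder:
Ladder weight 7.54×10 = 75.4 N acts at 3.97 m along the ladder; its horizontal arm is 3.97·cos65.2° = 1.665 m → τ = 125.5 N·m clockwise.
Wall normal N acts horizontally at the top; its moment arm is the height L sinθ = 7.94·sin65.2° = 7.208 m, counterclockwise.
Στ = 0 ⇒ N × 7.208 = 125.5 ⇒ N = 17.4 N.

N_wall ≈ 17.4 N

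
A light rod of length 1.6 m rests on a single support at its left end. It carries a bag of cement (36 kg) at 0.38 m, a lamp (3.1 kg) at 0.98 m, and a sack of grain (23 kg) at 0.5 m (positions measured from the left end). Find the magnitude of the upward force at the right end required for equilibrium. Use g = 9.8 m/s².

F ≈ 173 N

Sum moments about the left end (the unknown pivot reaction has zero arm there).
Bag of cement: 36 × 9.8 = 352.8 N down at 0.38 m → arm 0.38 m, τ = 352.8 × 0.38 = 134.1 N·m clockwise.
Lamp: 3.1 × 9.8 = 30.38 N down at 0.98 m → arm 0.98 m, τ = 30.38 × 0.98 = 29.77 N·m clockwise.
Sack of grain: 23 × 9.8 = 225.4 N down at 0.5 m → arm 0.5 m, τ = 225.4 × 0.5 = 112.7 N·m clockwise.
Net moment of the loads = 276.6 N·m clockwise.
The upward force F acts at the right end, arm 1.6 m, giving F × 1.6 counterclockwise.
Balancing moments: F × 1.6 = 276.6, giving F = 276.6 / 1.6 = 173 N.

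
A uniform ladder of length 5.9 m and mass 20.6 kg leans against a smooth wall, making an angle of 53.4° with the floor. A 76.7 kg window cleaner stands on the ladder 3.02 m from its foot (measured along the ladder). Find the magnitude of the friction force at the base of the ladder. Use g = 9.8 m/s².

Choose the foot of the ladder as the axis so the floor normal and friction both act there and drop out.
Ladder weight 20.6×9.8 = 201.9 N acts at 2.95 m along the ladder; its horizontal arm is 2.95·cos53.4° = 1.759 m → τ = 355.1 N·m clockwise.
Window cleaner: 76.7×9.8 = 751.7 N at 3.02 m → arm 1.801 m → τ = 1354 N·m clockwise.
Wall normal N acts horizontally at the top; its moment arm is the height L sinθ = 5.9·sin53.4° = 4.737 m, counterclockwise.
Στ = 0 ⇒ N × 4.737 = 1709 ⇒ N = 361 N.
ΣFx = 0: friction at the foot balances the wall's push, so f = N_wall = 361 N.

f ≈ 361 N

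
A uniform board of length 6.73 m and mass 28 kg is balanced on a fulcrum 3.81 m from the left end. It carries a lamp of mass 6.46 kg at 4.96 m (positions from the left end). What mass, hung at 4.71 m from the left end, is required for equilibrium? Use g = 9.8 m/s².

m ≈ 5.59 kg

Taking torques about the fulcrum (at 3.81 m from the left end):
Beam weight: 28 × 9.8 = 274.4 N down at 3.365 m → arm 0.445 m, τ = 274.4 × 0.445 = 122.1 N·m counterclockwise.
Lamp: 6.46 × 9.8 = 63.31 N down at 4.96 m → arm 1.15 m, τ = 63.31 × 1.15 = 72.81 N·m clockwise.
Net moment of known loads = 49.29 N·m counterclockwise.
An unknown mass m at 4.71 m has arm 0.9 m; its moment is m·g·0.9 clockwise.
Balancing moments: m × 9.8 × 0.9 = 49.29, giving m = 49.29 / (9.8 × 0.9) = 5.59 kg.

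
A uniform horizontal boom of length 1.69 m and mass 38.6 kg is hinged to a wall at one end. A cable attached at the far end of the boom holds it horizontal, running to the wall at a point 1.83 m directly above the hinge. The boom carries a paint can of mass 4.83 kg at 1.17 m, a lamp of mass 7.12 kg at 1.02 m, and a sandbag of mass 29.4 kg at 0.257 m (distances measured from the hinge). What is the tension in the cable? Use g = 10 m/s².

About the hinge:
Beam weight: 38.6 × 10 = 386 N down at 0.845 m → arm 0.845 m, τ = 386 × 0.845 = 326.2 N·m clockwise.
Paint can: 4.83 × 10 = 48.3 N down at 1.17 m → arm 1.17 m, τ = 48.3 × 1.17 = 56.51 N·m clockwise.
Lamp: 7.12 × 10 = 71.2 N down at 1.02 m → arm 1.02 m, τ = 71.2 × 1.02 = 72.62 N·m clockwise.
Sandbag: 29.4 × 10 = 294 N down at 0.257 m → arm 0.257 m, τ = 294 × 0.257 = 75.56 N·m clockwise.
Total clockwise load moment = 530.9 N·m.
The cable tension T acts at 1.69 m; only its component perpendicular to the boom, T sinθ, produces torque. sinθ = h/√(h²+d²) = 1.83/√(1.83²+1.69²) = 0.7346.
Balancing moments: T × 1.69 × 0.7346 = 530.9, giving T = 530.9 / 1.241 = 428 N.

T ≈ 428 N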